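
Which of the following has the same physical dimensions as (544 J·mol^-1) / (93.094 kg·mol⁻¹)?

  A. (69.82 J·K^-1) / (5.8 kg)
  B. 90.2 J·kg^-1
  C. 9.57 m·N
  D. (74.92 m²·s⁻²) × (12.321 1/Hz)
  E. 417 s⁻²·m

Reference: [kg·m²·s⁻²·mol⁻¹] / [kg·mol⁻¹] = m²·s⁻².
Each option:
  A. [kg·m²·s⁻²·K⁻¹] / [kg] = m²·s⁻²·K⁻¹
  B. J·kg⁻¹ = N·m·kg⁻¹ = m²·s⁻²  ← same
  C. N·m = kg·m·s⁻²·m = kg·m²·s⁻²
  D. [m²·s⁻²] · [s] = m²·s⁻¹
  E. m·s⁻²
Only B. matches m²·s⁻².

B.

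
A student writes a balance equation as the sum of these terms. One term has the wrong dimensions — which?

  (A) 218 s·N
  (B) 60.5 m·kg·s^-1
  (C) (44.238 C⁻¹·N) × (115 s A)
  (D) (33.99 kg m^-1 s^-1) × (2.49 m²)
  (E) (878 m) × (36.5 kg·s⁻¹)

(C)

Dimensions:
  (A) N·s = kg·m·s⁻²·s = kg·m·s⁻¹
  (B) kg·m·s⁻¹
  (C) [kg·m·s⁻³·A⁻¹] · [s·A] = kg·m·s⁻²
  (D) [kg·m⁻¹·s⁻¹] · [m²] = kg·m·s⁻¹
  (E) [m] · [kg·s⁻¹] = kg·m·s⁻¹
All reduce to kg·m·s⁻¹ except (C), which is kg·m·s⁻².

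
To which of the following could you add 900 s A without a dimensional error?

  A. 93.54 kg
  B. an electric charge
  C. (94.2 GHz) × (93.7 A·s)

B.

Reference: s·A.
Each option:
  A. kg
  B. [electric charge] = s·A  ← same
  C. [s⁻¹] · [s·A] = A
Only B. matches s·A.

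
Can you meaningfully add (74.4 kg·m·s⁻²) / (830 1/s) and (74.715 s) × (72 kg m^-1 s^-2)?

Reduce each to base SI dimensions:
  (74.4 kg·m·s⁻²) / (830 1/s):  [kg·m·s⁻²] / [s⁻¹] = kg·m·s⁻¹
  (74.715 s) × (72 kg m^-1 s^-2):  [s] · [kg·m⁻¹·s⁻²] = kg·m⁻¹·s⁻¹
kg·m·s⁻¹ ≠ kg·m⁻¹·s⁻¹, so they cannot be added.

No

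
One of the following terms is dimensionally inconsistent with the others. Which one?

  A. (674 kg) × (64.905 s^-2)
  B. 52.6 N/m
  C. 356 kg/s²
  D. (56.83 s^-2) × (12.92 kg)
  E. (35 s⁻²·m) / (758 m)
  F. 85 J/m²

Expand each in SI base units:
  A. [kg] · [s⁻²] = kg·s⁻²
  B. N·m⁻¹ = kg·m·s⁻²·m⁻¹ = kg·s⁻²
  C. kg·s⁻²
  D. [s⁻²] · [kg] = kg·s⁻²
  E. [m·s⁻²] / [m] = s⁻²
  F. J·m⁻² = N·m·m⁻² = kg·s⁻²
All reduce to kg·s⁻² except E., which is s⁻².

E.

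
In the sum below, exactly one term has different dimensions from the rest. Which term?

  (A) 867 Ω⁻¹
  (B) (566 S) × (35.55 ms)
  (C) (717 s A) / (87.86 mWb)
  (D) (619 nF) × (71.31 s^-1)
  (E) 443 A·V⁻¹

(B)

Dimensions:
  (A) Ω⁻¹ = (V·A⁻¹)⁻¹ = kg⁻¹·m⁻²·s³·A²
  (B) [kg⁻¹·m⁻²·s³·A²] · [s] = kg⁻¹·m⁻²·s⁴·A²
  (C) [s·A] / [kg·m²·s⁻²·A⁻¹] = kg⁻¹·m⁻²·s³·A²
  (D) [kg⁻¹·m⁻²·s⁴·A²] · [s⁻¹] = kg⁻¹·m⁻²·s³·A²
  (E) A·V⁻¹ = A·(J·C⁻¹)⁻¹ = kg⁻¹·m⁻²·s³·A²
All reduce to kg⁻¹·m⁻²·s³·A² except (B), which is kg⁻¹·m⁻²·s⁴·A².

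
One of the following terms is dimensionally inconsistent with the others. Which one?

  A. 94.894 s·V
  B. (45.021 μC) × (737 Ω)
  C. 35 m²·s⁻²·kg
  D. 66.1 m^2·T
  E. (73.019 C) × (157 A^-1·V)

C.

Work out the base dimensions of each:
  A. V·s = J·C⁻¹·s = kg·m²·s⁻²·A⁻¹
  B. [s·A] · [kg·m²·s⁻³·A⁻²] = kg·m²·s⁻²·A⁻¹
  C. kg·m²·s⁻²
  D. T·m² = Wb·m⁻²·m² = kg·m²·s⁻²·A⁻¹
  E. [s·A] · [kg·m²·s⁻³·A⁻²] = kg·m²·s⁻²·A⁻¹
All reduce to kg·m²·s⁻²·A⁻¹ except C., which is kg·m²·s⁻².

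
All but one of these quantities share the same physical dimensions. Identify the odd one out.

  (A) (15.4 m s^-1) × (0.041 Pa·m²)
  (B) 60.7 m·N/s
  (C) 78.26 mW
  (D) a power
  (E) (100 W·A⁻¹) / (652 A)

Work out the base dimensions of each:
  (A) [m·s⁻¹] · [kg·m·s⁻²] = kg·m²·s⁻³
  (B) N·m·s⁻¹ = kg·m·s⁻²·m·s⁻¹ = kg·m²·s⁻³
  (C) W = J·s⁻¹ = kg·m²·s⁻³
  (D) [power] = kg·m²·s⁻³
  (E) [kg·m²·s⁻³·A⁻¹] / [A] = kg·m²·s⁻³·A⁻²
All reduce to kg·m²·s⁻³ except (E), which is kg·m²·s⁻³·A⁻².

(E)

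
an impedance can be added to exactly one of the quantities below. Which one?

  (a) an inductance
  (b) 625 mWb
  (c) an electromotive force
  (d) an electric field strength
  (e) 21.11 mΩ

(e)

Reference: [impedance] = kg·m²·s⁻³·A⁻².
Each option:
  (a) [inductance] = kg·m²·s⁻²·A⁻²
  (b) Wb = V·s = kg·m²·s⁻²·A⁻¹
  (c) [electromotive force] = kg·m²·s⁻³·A⁻¹
  (d) [electric field strength] = kg·m·s⁻³·A⁻¹
  (e) Ω = V·A⁻¹ = kg·m²·s⁻³·A⁻²  ← same
Only (e) matches kg·m²·s⁻³·A⁻².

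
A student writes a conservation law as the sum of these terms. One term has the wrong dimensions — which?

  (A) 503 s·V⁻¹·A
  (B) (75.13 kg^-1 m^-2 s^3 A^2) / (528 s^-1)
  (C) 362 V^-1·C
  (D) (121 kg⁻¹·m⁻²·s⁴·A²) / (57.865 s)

(D)

In SI base units:
  (A) A·s·V⁻¹ = A·s·(J·C⁻¹)⁻¹ = kg⁻¹·m⁻²·s⁴·A²
  (B) [kg⁻¹·m⁻²·s³·A²] / [s⁻¹] = kg⁻¹·m⁻²·s⁴·A²
  (C) C·V⁻¹ = s·A·(J·C⁻¹)⁻¹ = kg⁻¹·m⁻²·s⁴·A²
  (D) [kg⁻¹·m⁻²·s⁴·A²] / [s] = kg⁻¹·m⁻²·s³·A²
All reduce to kg⁻¹·m⁻²·s⁴·A² except (D), which is kg⁻¹·m⁻²·s³·A².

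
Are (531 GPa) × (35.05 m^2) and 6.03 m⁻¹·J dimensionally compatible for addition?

Work out the base dimensions of each:
  (531 GPa) × (35.05 m^2):  [kg·m⁻¹·s⁻²] · [m²] = kg·m·s⁻²
  6.03 m⁻¹·J:  J·m⁻¹ = N·m·m⁻¹ = kg·m·s⁻²
Both are kg·m·s⁻², so they have the same dimensions and can be added.

Yes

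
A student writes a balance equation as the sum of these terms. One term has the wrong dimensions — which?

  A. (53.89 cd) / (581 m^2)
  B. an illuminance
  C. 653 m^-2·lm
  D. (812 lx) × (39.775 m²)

D.

Work out the base dimensions of each:
  A. [cd] / [m²] = m⁻²·cd
  B. [illuminance] = m⁻²·cd
  C. lm·m⁻² = cd·m⁻² = m⁻²·cd
  D. [m⁻²·cd] · [m²] = cd
All reduce to m⁻²·cd except D., which is cd.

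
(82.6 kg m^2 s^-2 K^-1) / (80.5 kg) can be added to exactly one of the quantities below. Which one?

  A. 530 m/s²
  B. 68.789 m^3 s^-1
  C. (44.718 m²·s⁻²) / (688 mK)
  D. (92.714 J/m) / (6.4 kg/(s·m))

C.

Reference: [kg·m²·s⁻²·K⁻¹] / [kg] = m²·s⁻²·K⁻¹.
Each option:
  A. m·s⁻²
  B. m³·s⁻¹
  C. [m²·s⁻²] / [K] = m²·s⁻²·K⁻¹  ← same
  D. [kg·m·s⁻²] / [kg·m⁻¹·s⁻¹] = m²·s⁻¹
Only C. matches m²·s⁻²·K⁻¹.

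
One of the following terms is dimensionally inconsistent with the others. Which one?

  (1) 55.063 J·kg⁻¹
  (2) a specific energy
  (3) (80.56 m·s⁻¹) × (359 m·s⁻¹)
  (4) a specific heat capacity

In SI base units:
  (1) J·kg⁻¹ = N·m·kg⁻¹ = m²·s⁻²
  (2) [specific energy] = m²·s⁻²
  (3) [m·s⁻¹] · [m·s⁻¹] = m²·s⁻²
  (4) [specific heat capacity] = m²·s⁻²·K⁻¹
All reduce to m²·s⁻² except (4), which is m²·s⁻²·K⁻¹.

(4)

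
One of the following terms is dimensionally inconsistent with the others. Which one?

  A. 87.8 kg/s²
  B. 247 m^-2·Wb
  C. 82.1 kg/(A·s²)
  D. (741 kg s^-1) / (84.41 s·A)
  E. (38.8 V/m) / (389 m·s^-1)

A.

In SI base units:
  A. kg·s⁻²
  B. Wb·m⁻² = V·s·m⁻² = kg·s⁻²·A⁻¹
  C. kg·s⁻²·A⁻¹
  D. [kg·s⁻¹] / [s·A] = kg·s⁻²·A⁻¹
  E. [kg·m·s⁻³·A⁻¹] / [m·s⁻¹] = kg·s⁻²·A⁻¹
All reduce to kg·s⁻²·A⁻¹ except A., which is kg·s⁻².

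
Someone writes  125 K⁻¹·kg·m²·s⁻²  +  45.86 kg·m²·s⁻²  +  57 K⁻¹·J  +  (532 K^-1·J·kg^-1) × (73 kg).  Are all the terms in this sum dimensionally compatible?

No

Work out the base dimensions of each:
  125 K⁻¹·kg·m²·s⁻²:  kg·m²·s⁻²·K⁻¹
  45.86 kg·m²·s⁻²:  kg·m²·s⁻²
  57 K⁻¹·J:  J·K⁻¹ = N·m·K⁻¹ = kg·m²·s⁻²·K⁻¹
  (532 K^-1·J·kg^-1) × (73 kg):  [m²·s⁻²·K⁻¹] · [kg] = kg·m²·s⁻²·K⁻¹
The terms do not share a single dimension (kg·m²·s⁻² vs kg·m²·s⁻²·K⁻¹).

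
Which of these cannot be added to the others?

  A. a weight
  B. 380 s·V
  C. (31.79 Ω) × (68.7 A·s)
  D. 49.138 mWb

A.

Reduce each to base SI dimensions:
  A. [weight] = kg·m·s⁻²
  B. V·s = J·C⁻¹·s = kg·m²·s⁻²·A⁻¹
  C. [kg·m²·s⁻³·A⁻²] · [s·A] = kg·m²·s⁻²·A⁻¹
  D. Wb = V·s = kg·m²·s⁻²·A⁻¹
All reduce to kg·m²·s⁻²·A⁻¹ except A., which is kg·m·s⁻².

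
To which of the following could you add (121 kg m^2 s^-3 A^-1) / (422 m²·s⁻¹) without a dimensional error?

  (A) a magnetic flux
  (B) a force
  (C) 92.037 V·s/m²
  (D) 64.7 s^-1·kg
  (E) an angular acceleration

Reference: [kg·m²·s⁻³·A⁻¹] / [m²·s⁻¹] = kg·s⁻²·A⁻¹.
Each option:
  (A) [magnetic flux] = kg·m²·s⁻²·A⁻¹
  (B) [force] = kg·m·s⁻²
  (C) V·s·m⁻² = J·C⁻¹·s·m⁻² = kg·s⁻²·A⁻¹  ← same
  (D) kg·s⁻¹
  (E) [angular acceleration] = s⁻²
Only (C) matches kg·s⁻²·A⁻¹.

(C)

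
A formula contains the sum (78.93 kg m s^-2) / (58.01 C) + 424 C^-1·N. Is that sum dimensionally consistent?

In SI base units:
  (78.93 kg m s^-2) / (58.01 C):  [kg·m·s⁻²] / [s·A] = kg·m·s⁻³·A⁻¹
  424 C^-1·N:  N·C⁻¹ = kg·m·s⁻²·(s·A)⁻¹ = kg·m·s⁻³·A⁻¹
Both are kg·m·s⁻³·A⁻¹, so they have the same dimensions and can be added.

Yes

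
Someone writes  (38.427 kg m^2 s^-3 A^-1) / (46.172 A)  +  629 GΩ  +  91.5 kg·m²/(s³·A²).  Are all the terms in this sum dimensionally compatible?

Expand each in SI base units:
  (38.427 kg m^2 s^-3 A^-1) / (46.172 A):  [kg·m²·s⁻³·A⁻¹] / [A] = kg·m²·s⁻³·A⁻²
  629 GΩ:  Ω = V·A⁻¹ = kg·m²·s⁻³·A⁻²
  91.5 kg·m²/(s³·A²):  kg·m²·s⁻³·A⁻²
Every term reduces to kg·m²·s⁻³·A⁻².

Yes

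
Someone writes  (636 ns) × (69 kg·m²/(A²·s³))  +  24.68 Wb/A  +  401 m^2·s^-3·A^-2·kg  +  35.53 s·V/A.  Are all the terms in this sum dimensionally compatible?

Expand each in SI base units:
  (636 ns) × (69 kg·m²/(A²·s³)):  [s] · [kg·m²·s⁻³·A⁻²] = kg·m²·s⁻²·A⁻²
  24.68 Wb/A:  Wb·A⁻¹ = V·s·A⁻¹ = kg·m²·s⁻²·A⁻²
  401 m^2·s^-3·A^-2·kg:  kg·m²·s⁻³·A⁻²
  35.53 s·V/A:  V·s·A⁻¹ = J·C⁻¹·s·A⁻¹ = kg·m²·s⁻²·A⁻²
The terms do not share a single dimension (kg·m²·s⁻²·A⁻² vs kg·m²·s⁻³·A⁻²).

No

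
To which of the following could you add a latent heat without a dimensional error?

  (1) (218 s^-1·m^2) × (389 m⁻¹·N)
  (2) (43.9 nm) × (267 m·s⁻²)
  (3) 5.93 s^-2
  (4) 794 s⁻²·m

Reference: [latent heat] = m²·s⁻².
Each option:
  (1) [m²·s⁻¹] · [kg·s⁻²] = kg·m²·s⁻³
  (2) [m] · [m·s⁻²] = m²·s⁻²  ← same
  (3) s⁻²
  (4) m·s⁻²
Only (2) matches m²·s⁻².

(2)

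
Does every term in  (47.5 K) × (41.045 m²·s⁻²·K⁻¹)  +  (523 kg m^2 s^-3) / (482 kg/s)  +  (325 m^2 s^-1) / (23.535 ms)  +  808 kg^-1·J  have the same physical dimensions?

Dimensions:
  (47.5 K) × (41.045 m²·s⁻²·K⁻¹):  [K] · [m²·s⁻²·K⁻¹] = m²·s⁻²
  (523 kg m^2 s^-3) / (482 kg/s):  [kg·m²·s⁻³] / [kg·s⁻¹] = m²·s⁻²
  (325 m^2 s^-1) / (23.535 ms):  [m²·s⁻¹] / [s] = m²·s⁻²
  808 kg^-1·J:  J·kg⁻¹ = N·m·kg⁻¹ = m²·s⁻²
Every term reduces to m²·s⁻².

Yes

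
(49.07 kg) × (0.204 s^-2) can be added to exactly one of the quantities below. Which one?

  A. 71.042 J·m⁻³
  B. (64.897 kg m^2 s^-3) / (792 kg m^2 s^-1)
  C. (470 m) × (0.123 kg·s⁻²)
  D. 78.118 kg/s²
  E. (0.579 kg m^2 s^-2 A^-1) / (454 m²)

D.

Reference: [kg] · [s⁻²] = kg·s⁻².
Each option:
  A. J·m⁻³ = N·m·m⁻³ = kg·m⁻¹·s⁻²
  B. [kg·m²·s⁻³] / [kg·m²·s⁻¹] = s⁻²
  C. [m] · [kg·s⁻²] = kg·m·s⁻²
  D. kg·s⁻²  ← same
  E. [kg·m²·s⁻²·A⁻¹] / [m²] = kg·s⁻²·A⁻¹
Only D. matches kg·s⁻².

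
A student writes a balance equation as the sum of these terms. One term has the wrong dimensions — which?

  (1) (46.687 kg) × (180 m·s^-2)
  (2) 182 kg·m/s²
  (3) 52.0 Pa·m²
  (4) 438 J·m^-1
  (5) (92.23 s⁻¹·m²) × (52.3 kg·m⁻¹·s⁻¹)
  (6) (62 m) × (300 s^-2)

(6)

Expand each in SI base units:
  (1) [kg] · [m·s⁻²] = kg·m·s⁻²
  (2) kg·m·s⁻²
  (3) Pa·m² = N·m⁻²·m² = kg·m·s⁻²
  (4) J·m⁻¹ = N·m·m⁻¹ = kg·m·s⁻²
  (5) [m²·s⁻¹] · [kg·m⁻¹·s⁻¹] = kg·m·s⁻²
  (6) [m] · [s⁻²] = m·s⁻²
All reduce to kg·m·s⁻² except (6), which is m·s⁻².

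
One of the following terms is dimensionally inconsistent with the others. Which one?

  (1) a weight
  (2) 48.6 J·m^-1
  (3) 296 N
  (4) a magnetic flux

In SI base units:
  (1) [weight] = kg·m·s⁻²
  (2) J·m⁻¹ = N·m·m⁻¹ = kg·m·s⁻²
  (3) N = kg·m·s⁻²
  (4) [magnetic flux] = kg·m²·s⁻²·A⁻¹
All reduce to kg·m·s⁻² except (4), which is kg·m²·s⁻²·A⁻¹.

(4)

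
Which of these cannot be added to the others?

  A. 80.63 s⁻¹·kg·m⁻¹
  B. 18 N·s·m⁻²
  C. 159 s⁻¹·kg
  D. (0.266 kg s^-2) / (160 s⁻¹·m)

C.

In SI base units:
  A. kg·m⁻¹·s⁻¹
  B. N·s·m⁻² = kg·m·s⁻²·s·m⁻² = kg·m⁻¹·s⁻¹
  C. kg·s⁻¹
  D. [kg·s⁻²] / [m·s⁻¹] = kg·m⁻¹·s⁻¹
All reduce to kg·m⁻¹·s⁻¹ except C., which is kg·s⁻¹.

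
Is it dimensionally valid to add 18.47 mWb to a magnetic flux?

In SI base units:
  18.47 mWb:  Wb = V·s = kg·m²·s⁻²·A⁻¹
  a magnetic flux:  [magnetic flux] = kg·m²·s⁻²·A⁻¹
Both are kg·m²·s⁻²·A⁻¹, so they have the same dimensions and can be added.

Yes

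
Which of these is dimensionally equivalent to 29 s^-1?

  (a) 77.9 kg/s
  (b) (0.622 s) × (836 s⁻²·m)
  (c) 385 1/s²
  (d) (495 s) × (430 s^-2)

(d)

Reference: s⁻¹.
Each option:
  (a) kg·s⁻¹
  (b) [s] · [m·s⁻²] = m·s⁻¹
  (c) s⁻²
  (d) [s] · [s⁻²] = s⁻¹  ← same
Only (d) matches s⁻¹.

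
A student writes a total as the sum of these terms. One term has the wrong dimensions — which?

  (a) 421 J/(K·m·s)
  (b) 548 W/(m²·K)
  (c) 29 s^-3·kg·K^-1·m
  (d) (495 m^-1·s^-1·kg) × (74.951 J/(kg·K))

Work out the base dimensions of each:
  (a) J·s⁻¹·m⁻¹·K⁻¹ = N·m·s⁻¹·m⁻¹·K⁻¹ = kg·m·s⁻³·K⁻¹
  (b) W·m⁻²·K⁻¹ = J·s⁻¹·m⁻²·K⁻¹ = kg·s⁻³·K⁻¹
  (c) kg·m·s⁻³·K⁻¹
  (d) [kg·m⁻¹·s⁻¹] · [m²·s⁻²·K⁻¹] = kg·m·s⁻³·K⁻¹
All reduce to kg·m·s⁻³·K⁻¹ except (b), which is kg·s⁻³·K⁻¹.

(b)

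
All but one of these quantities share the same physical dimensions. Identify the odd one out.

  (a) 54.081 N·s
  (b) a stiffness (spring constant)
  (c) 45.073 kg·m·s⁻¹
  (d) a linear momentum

(b)

Dimensions:
  (a) N·s = kg·m·s⁻²·s = kg·m·s⁻¹
  (b) [stiffness (spring constant)] = kg·s⁻²
  (c) kg·m·s⁻¹
  (d) [linear momentum] = kg·m·s⁻¹
All reduce to kg·m·s⁻¹ except (b), which is kg·s⁻².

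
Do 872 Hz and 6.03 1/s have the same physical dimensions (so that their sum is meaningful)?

Work out the base dimensions of each:
  872 Hz:  Hz = s⁻¹
  6.03 1/s:  s⁻¹
Both are s⁻¹, so they have the same dimensions and can be added.

Yes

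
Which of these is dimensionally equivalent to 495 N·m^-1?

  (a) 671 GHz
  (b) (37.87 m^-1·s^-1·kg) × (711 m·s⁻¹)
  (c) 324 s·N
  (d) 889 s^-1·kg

(b)

Reference: N·m⁻¹ = kg·m·s⁻²·m⁻¹ = kg·s⁻².
Each option:
  (a) Hz = s⁻¹
  (b) [kg·m⁻¹·s⁻¹] · [m·s⁻¹] = kg·s⁻²  ← same
  (c) N·s = kg·m·s⁻²·s = kg·m·s⁻¹
  (d) kg·s⁻¹
Only (b) matches kg·s⁻².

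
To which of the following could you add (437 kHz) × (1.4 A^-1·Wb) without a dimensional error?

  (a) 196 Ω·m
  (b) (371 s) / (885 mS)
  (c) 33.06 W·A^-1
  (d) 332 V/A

(d)

Reference: [s⁻¹] · [kg·m²·s⁻²·A⁻²] = kg·m²·s⁻³·A⁻².
Each option:
  (a) Ω·m = V·A⁻¹·m = kg·m³·s⁻³·A⁻²
  (b) [s] / [kg⁻¹·m⁻²·s³·A²] = kg·m²·s⁻²·A⁻²
  (c) W·A⁻¹ = J·s⁻¹·A⁻¹ = kg·m²·s⁻³·A⁻¹
  (d) V·A⁻¹ = J·C⁻¹·A⁻¹ = kg·m²·s⁻³·A⁻²  ← same
Only (d) matches kg·m²·s⁻³·A⁻².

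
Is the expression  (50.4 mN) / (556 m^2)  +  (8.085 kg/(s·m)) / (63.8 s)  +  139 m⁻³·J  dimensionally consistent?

Expand each in SI base units:
  (50.4 mN) / (556 m^2):  [kg·m·s⁻²] / [m²] = kg·m⁻¹·s⁻²
  (8.085 kg/(s·m)) / (63.8 s):  [kg·m⁻¹·s⁻¹] / [s] = kg·m⁻¹·s⁻²
  139 m⁻³·J:  J·m⁻³ = N·m·m⁻³ = kg·m⁻¹·s⁻²
Every term reduces to kg·m⁻¹·s⁻².

Yes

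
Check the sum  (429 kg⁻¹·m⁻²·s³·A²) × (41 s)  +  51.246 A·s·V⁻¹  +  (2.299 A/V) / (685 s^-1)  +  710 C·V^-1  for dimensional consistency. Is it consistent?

In SI base units:
  (429 kg⁻¹·m⁻²·s³·A²) × (41 s):  [kg⁻¹·m⁻²·s³·A²] · [s] = kg⁻¹·m⁻²·s⁴·A²
  51.246 A·s·V⁻¹:  A·s·V⁻¹ = A·s·(J·C⁻¹)⁻¹ = kg⁻¹·m⁻²·s⁴·A²
  (2.299 A/V) / (685 s^-1):  [kg⁻¹·m⁻²·s³·A²] / [s⁻¹] = kg⁻¹·m⁻²·s⁴·A²
  710 C·V^-1:  C·V⁻¹ = s·A·(J·C⁻¹)⁻¹ = kg⁻¹·m⁻²·s⁴·A²
Every term reduces to kg⁻¹·m⁻²·s⁴·A².

Yes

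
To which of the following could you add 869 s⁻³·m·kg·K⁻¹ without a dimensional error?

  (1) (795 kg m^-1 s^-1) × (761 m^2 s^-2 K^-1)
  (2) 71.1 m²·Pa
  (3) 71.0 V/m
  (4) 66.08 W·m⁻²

(1)

Reference: kg·m·s⁻³·K⁻¹.
Each option:
  (1) [kg·m⁻¹·s⁻¹] · [m²·s⁻²·K⁻¹] = kg·m·s⁻³·K⁻¹  ← same
  (2) Pa·m² = N·m⁻²·m² = kg·m·s⁻²
  (3) V·m⁻¹ = J·C⁻¹·m⁻¹ = kg·m·s⁻³·A⁻¹
  (4) W·m⁻² = J·s⁻¹·m⁻² = kg·s⁻³
Only (1) matches kg·m·s⁻³·K⁻¹.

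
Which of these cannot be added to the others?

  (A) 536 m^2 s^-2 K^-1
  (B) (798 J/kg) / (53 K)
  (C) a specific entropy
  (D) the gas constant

Expand each in SI base units:
  (A) m²·s⁻²·K⁻¹
  (B) [m²·s⁻²] / [K] = m²·s⁻²·K⁻¹
  (C) [specific entropy] = m²·s⁻²·K⁻¹
  (D) [gas constant] = kg·m²·s⁻²·K⁻¹·mol⁻¹
All reduce to m²·s⁻²·K⁻¹ except (D), which is kg·m²·s⁻²·K⁻¹·mol⁻¹.

(D)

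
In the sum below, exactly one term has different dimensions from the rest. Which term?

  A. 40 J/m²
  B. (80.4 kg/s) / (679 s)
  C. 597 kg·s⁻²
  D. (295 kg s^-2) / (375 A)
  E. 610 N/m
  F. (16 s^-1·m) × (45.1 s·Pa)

Work out the base dimensions of each:
  A. J·m⁻² = N·m·m⁻² = kg·s⁻²
  B. [kg·s⁻¹] / [s] = kg·s⁻²
  C. kg·s⁻²
  D. [kg·s⁻²] / [A] = kg·s⁻²·A⁻¹
  E. N·m⁻¹ = kg·m·s⁻²·m⁻¹ = kg·s⁻²
  F. [m·s⁻¹] · [kg·m⁻¹·s⁻¹] = kg·s⁻²
All reduce to kg·s⁻² except D., which is kg·s⁻²·A⁻¹.

D.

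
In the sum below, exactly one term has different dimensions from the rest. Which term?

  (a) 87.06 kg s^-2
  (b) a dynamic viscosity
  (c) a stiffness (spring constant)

Dimensions:
  (a) kg·s⁻²
  (b) [dynamic viscosity] = kg·m⁻¹·s⁻¹
  (c) [stiffness (spring constant)] = kg·s⁻²
All reduce to kg·s⁻² except (b), which is kg·m⁻¹·s⁻¹.

(b)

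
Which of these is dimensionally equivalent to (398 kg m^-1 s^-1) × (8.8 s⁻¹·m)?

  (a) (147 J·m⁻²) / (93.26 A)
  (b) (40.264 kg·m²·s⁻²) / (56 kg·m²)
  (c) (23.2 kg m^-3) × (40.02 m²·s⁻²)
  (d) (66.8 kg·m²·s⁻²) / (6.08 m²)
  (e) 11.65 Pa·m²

Reference: [kg·m⁻¹·s⁻¹] · [m·s⁻¹] = kg·s⁻².
Each option:
  (a) [kg·s⁻²] / [A] = kg·s⁻²·A⁻¹
  (b) [kg·m²·s⁻²] / [kg·m²] = s⁻²
  (c) [kg·m⁻³] · [m²·s⁻²] = kg·m⁻¹·s⁻²
  (d) [kg·m²·s⁻²] / [m²] = kg·s⁻²  ← same
  (e) Pa·m² = N·m⁻²·m² = kg·m·s⁻²
Only (d) matches kg·s⁻².

(d)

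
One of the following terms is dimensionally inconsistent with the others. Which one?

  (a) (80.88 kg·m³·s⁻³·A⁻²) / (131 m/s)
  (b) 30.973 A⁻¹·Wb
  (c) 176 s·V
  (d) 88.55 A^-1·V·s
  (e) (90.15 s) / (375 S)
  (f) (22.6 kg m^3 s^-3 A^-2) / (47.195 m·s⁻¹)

Expand each in SI base units:
  (a) [kg·m³·s⁻³·A⁻²] / [m·s⁻¹] = kg·m²·s⁻²·A⁻²
  (b) Wb·A⁻¹ = V·s·A⁻¹ = kg·m²·s⁻²·A⁻²
  (c) V·s = J·C⁻¹·s = kg·m²·s⁻²·A⁻¹
  (d) V·s·A⁻¹ = J·C⁻¹·s·A⁻¹ = kg·m²·s⁻²·A⁻²
  (e) [s] / [kg⁻¹·m⁻²·s³·A²] = kg·m²·s⁻²·A⁻²
  (f) [kg·m³·s⁻³·A⁻²] / [m·s⁻¹] = kg·m²·s⁻²·A⁻²
All reduce to kg·m²·s⁻²·A⁻² except (c), which is kg·m²·s⁻²·A⁻¹.

(c)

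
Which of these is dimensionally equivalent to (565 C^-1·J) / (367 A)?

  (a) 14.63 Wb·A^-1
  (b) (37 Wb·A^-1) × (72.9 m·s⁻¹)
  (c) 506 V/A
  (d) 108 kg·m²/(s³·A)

Reference: [kg·m²·s⁻³·A⁻¹] / [A] = kg·m²·s⁻³·A⁻².
Each option:
  (a) Wb·A⁻¹ = V·s·A⁻¹ = kg·m²·s⁻²·A⁻²
  (b) [kg·m²·s⁻²·A⁻²] · [m·s⁻¹] = kg·m³·s⁻³·A⁻²
  (c) V·A⁻¹ = J·C⁻¹·A⁻¹ = kg·m²·s⁻³·A⁻²  ← same
  (d) kg·m²·s⁻³·A⁻¹
Only (c) matches kg·m²·s⁻³·A⁻².

(c)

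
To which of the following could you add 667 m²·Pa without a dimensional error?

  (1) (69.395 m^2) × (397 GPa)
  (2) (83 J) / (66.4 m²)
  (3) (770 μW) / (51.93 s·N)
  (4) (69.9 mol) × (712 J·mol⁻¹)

Reference: Pa·m² = N·m⁻²·m² = kg·m·s⁻².
Each option:
  (1) [m²] · [kg·m⁻¹·s⁻²] = kg·m·s⁻²  ← same
  (2) [kg·m²·s⁻²] / [m²] = kg·s⁻²
  (3) [kg·m²·s⁻³] / [kg·m·s⁻¹] = m·s⁻²
  (4) [mol] · [kg·m²·s⁻²·mol⁻¹] = kg·m²·s⁻²
Only (1) matches kg·m·s⁻².

(1)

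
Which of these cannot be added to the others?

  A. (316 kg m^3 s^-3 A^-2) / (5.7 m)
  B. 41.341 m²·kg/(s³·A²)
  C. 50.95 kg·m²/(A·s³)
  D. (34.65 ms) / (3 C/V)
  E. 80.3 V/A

In SI base units:
  A. [kg·m³·s⁻³·A⁻²] / [m] = kg·m²·s⁻³·A⁻²
  B. kg·m²·s⁻³·A⁻²
  C. kg·m²·s⁻³·A⁻¹
  D. [s] / [kg⁻¹·m⁻²·s⁴·A²] = kg·m²·s⁻³·A⁻²
  E. V·A⁻¹ = J·C⁻¹·A⁻¹ = kg·m²·s⁻³·A⁻²
All reduce to kg·m²·s⁻³·A⁻² except C., which is kg·m²·s⁻³·A⁻¹.

C.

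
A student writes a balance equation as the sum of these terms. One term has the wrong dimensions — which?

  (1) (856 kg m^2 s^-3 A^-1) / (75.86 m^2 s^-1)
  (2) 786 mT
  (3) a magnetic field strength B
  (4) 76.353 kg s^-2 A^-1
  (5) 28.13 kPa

(5)

Reduce each to base SI dimensions:
  (1) [kg·m²·s⁻³·A⁻¹] / [m²·s⁻¹] = kg·s⁻²·A⁻¹
  (2) T = Wb·m⁻² = kg·s⁻²·A⁻¹
  (3) [magnetic field strength B] = kg·s⁻²·A⁻¹
  (4) kg·s⁻²·A⁻¹
  (5) Pa = N·m⁻² = kg·m⁻¹·s⁻²
All reduce to kg·s⁻²·A⁻¹ except (5), which is kg·m⁻¹·s⁻².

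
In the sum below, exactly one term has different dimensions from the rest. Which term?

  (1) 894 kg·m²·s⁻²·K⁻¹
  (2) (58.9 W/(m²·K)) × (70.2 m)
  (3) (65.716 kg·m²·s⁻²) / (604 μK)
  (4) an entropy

Reduce each to base SI dimensions:
  (1) kg·m²·s⁻²·K⁻¹
  (2) [kg·s⁻³·K⁻¹] · [m] = kg·m·s⁻³·K⁻¹
  (3) [kg·m²·s⁻²] / [K] = kg·m²·s⁻²·K⁻¹
  (4) [entropy] = kg·m²·s⁻²·K⁻¹
All reduce to kg·m²·s⁻²·K⁻¹ except (2), which is kg·m·s⁻³·K⁻¹.

(2)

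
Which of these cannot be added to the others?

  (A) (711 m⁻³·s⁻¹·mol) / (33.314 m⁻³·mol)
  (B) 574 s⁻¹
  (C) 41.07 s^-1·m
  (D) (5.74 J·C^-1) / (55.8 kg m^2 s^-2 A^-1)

Expand each in SI base units:
  (A) [m⁻³·s⁻¹·mol] / [m⁻³·mol] = s⁻¹
  (B) s⁻¹
  (C) m·s⁻¹
  (D) [kg·m²·s⁻³·A⁻¹] / [kg·m²·s⁻²·A⁻¹] = s⁻¹
All reduce to s⁻¹ except (C), which is m·s⁻¹.

(C)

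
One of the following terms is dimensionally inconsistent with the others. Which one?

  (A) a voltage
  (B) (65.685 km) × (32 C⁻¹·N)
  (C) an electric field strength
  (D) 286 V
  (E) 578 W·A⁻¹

(C)

Dimensions:
  (A) [voltage] = kg·m²·s⁻³·A⁻¹
  (B) [m] · [kg·m·s⁻³·A⁻¹] = kg·m²·s⁻³·A⁻¹
  (C) [electric field strength] = kg·m·s⁻³·A⁻¹
  (D) V = J·C⁻¹ = kg·m²·s⁻³·A⁻¹
  (E) W·A⁻¹ = J·s⁻¹·A⁻¹ = kg·m²·s⁻³·A⁻¹
All reduce to kg·m²·s⁻³·A⁻¹ except (C), which is kg·m·s⁻³·A⁻¹.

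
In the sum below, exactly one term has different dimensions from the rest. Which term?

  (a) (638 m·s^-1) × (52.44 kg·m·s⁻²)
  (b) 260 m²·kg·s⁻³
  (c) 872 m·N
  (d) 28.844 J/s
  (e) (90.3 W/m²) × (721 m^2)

(c)

Reduce each to base SI dimensions:
  (a) [m·s⁻¹] · [kg·m·s⁻²] = kg·m²·s⁻³
  (b) kg·m²·s⁻³
  (c) N·m = kg·m·s⁻²·m = kg·m²·s⁻²
  (d) J·s⁻¹ = N·m·s⁻¹ = kg·m²·s⁻³
  (e) [kg·s⁻³] · [m²] = kg·m²·s⁻³
All reduce to kg·m²·s⁻³ except (c), which is kg·m²·s⁻².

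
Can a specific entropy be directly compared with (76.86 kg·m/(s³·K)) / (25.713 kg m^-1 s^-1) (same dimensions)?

In SI base units:
  a specific entropy:  [specific entropy] = m²·s⁻²·K⁻¹
  (76.86 kg·m/(s³·K)) / (25.713 kg m^-1 s^-1):  [kg·m·s⁻³·K⁻¹] / [kg·m⁻¹·s⁻¹] = m²·s⁻²·K⁻¹
Both are m²·s⁻²·K⁻¹, so they have the same dimensions and can be added.

Yes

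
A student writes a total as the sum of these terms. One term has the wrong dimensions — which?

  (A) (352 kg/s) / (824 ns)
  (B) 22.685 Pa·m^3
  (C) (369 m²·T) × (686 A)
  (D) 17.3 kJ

(A)

Expand each in SI base units:
  (A) [kg·s⁻¹] / [s] = kg·s⁻²
  (B) Pa·m³ = N·m⁻²·m³ = kg·m²·s⁻²
  (C) [kg·m²·s⁻²·A⁻¹] · [A] = kg·m²·s⁻²
  (D) J = N·m = kg·m²·s⁻²
All reduce to kg·m²·s⁻² except (A), which is kg·s⁻².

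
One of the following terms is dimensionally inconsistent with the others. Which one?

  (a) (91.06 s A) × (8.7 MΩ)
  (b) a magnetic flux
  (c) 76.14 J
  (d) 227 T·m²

Work out the base dimensions of each:
  (a) [s·A] · [kg·m²·s⁻³·A⁻²] = kg·m²·s⁻²·A⁻¹
  (b) [magnetic flux] = kg·m²·s⁻²·A⁻¹
  (c) J = N·m = kg·m²·s⁻²
  (d) T·m² = Wb·m⁻²·m² = kg·m²·s⁻²·A⁻¹
All reduce to kg·m²·s⁻²·A⁻¹ except (c), which is kg·m²·s⁻².

(c)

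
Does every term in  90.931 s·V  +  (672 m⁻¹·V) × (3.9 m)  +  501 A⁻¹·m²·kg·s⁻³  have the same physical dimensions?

Expand each in SI base units:
  90.931 s·V:  V·s = J·C⁻¹·s = kg·m²·s⁻²·A⁻¹
  (672 m⁻¹·V) × (3.9 m):  [kg·m·s⁻³·A⁻¹] · [m] = kg·m²·s⁻³·A⁻¹
  501 A⁻¹·m²·kg·s⁻³:  kg·m²·s⁻³·A⁻¹
The terms do not share a single dimension (kg·m²·s⁻²·A⁻¹ vs kg·m²·s⁻³·A⁻¹).

No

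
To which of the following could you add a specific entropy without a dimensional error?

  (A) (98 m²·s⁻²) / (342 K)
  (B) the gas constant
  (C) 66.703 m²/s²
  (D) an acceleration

(A)

Reference: [specific entropy] = m²·s⁻²·K⁻¹.
Each option:
  (A) [m²·s⁻²] / [K] = m²·s⁻²·K⁻¹  ← same
  (B) [gas constant] = kg·m²·s⁻²·K⁻¹·mol⁻¹
  (C) m²·s⁻²
  (D) [acceleration] = m·s⁻²
Only (A) matches m²·s⁻²·K⁻¹.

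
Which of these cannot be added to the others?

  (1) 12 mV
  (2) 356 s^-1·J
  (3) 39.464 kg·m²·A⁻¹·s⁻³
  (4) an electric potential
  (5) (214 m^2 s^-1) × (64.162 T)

(2)

Dimensions:
  (1) V = J·C⁻¹ = kg·m²·s⁻³·A⁻¹
  (2) J·s⁻¹ = N·m·s⁻¹ = kg·m²·s⁻³
  (3) kg·m²·s⁻³·A⁻¹
  (4) [electric potential] = kg·m²·s⁻³·A⁻¹
  (5) [m²·s⁻¹] · [kg·s⁻²·A⁻¹] = kg·m²·s⁻³·A⁻¹
All reduce to kg·m²·s⁻³·A⁻¹ except (2), which is kg·m²·s⁻³.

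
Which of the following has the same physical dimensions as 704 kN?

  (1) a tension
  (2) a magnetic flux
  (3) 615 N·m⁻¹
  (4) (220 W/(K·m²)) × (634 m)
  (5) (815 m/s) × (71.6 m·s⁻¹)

Reference: N = kg·m·s⁻².
Each option:
  (1) [tension] = kg·m·s⁻²  ← same
  (2) [magnetic flux] = kg·m²·s⁻²·A⁻¹
  (3) N·m⁻¹ = kg·m·s⁻²·m⁻¹ = kg·s⁻²
  (4) [kg·s⁻³·K⁻¹] · [m] = kg·m·s⁻³·K⁻¹
  (5) [m·s⁻¹] · [m·s⁻¹] = m²·s⁻²
Only (1) matches kg·m·s⁻².

(1)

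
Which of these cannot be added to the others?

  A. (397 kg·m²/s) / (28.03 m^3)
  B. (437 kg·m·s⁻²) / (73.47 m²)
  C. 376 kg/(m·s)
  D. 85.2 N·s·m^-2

B.

Expand each in SI base units:
  A. [kg·m²·s⁻¹] / [m³] = kg·m⁻¹·s⁻¹
  B. [kg·m·s⁻²] / [m²] = kg·m⁻¹·s⁻²
  C. kg·m⁻¹·s⁻¹
  D. N·s·m⁻² = kg·m·s⁻²·s·m⁻² = kg·m⁻¹·s⁻¹
All reduce to kg·m⁻¹·s⁻¹ except B., which is kg·m⁻¹·s⁻².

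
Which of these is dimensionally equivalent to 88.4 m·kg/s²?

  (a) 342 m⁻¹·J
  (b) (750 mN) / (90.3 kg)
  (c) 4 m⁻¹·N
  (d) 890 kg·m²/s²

Reference: kg·m·s⁻².
Each option:
  (a) J·m⁻¹ = N·m·m⁻¹ = kg·m·s⁻²  ← same
  (b) [kg·m·s⁻²] / [kg] = m·s⁻²
  (c) N·m⁻¹ = kg·m·s⁻²·m⁻¹ = kg·s⁻²
  (d) kg·m²·s⁻²
Only (a) matches kg·m·s⁻².

(a)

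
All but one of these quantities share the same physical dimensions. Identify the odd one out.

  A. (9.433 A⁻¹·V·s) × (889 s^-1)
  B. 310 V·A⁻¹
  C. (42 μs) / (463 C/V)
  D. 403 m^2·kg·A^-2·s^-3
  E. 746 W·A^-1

E.

Dimensions:
  A. [kg·m²·s⁻²·A⁻²] · [s⁻¹] = kg·m²·s⁻³·A⁻²
  B. V·A⁻¹ = J·C⁻¹·A⁻¹ = kg·m²·s⁻³·A⁻²
  C. [s] / [kg⁻¹·m⁻²·s⁴·A²] = kg·m²·s⁻³·A⁻²
  D. kg·m²·s⁻³·A⁻²
  E. W·A⁻¹ = J·s⁻¹·A⁻¹ = kg·m²·s⁻³·A⁻¹
All reduce to kg·m²·s⁻³·A⁻² except E., which is kg·m²·s⁻³·A⁻¹.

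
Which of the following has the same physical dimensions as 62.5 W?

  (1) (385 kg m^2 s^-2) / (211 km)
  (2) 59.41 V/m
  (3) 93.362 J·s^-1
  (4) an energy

Reference: W = J·s⁻¹ = kg·m²·s⁻³.
Each option:
  (1) [kg·m²·s⁻²] / [m] = kg·m·s⁻²
  (2) V·m⁻¹ = J·C⁻¹·m⁻¹ = kg·m·s⁻³·A⁻¹
  (3) J·s⁻¹ = N·m·s⁻¹ = kg·m²·s⁻³  ← same
  (4) [energy] = kg·m²·s⁻²
Only (3) matches kg·m²·s⁻³.

(3)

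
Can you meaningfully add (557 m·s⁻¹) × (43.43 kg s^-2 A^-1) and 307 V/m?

Yes

In SI base units:
  (557 m·s⁻¹) × (43.43 kg s^-2 A^-1):  [m·s⁻¹] · [kg·s⁻²·A⁻¹] = kg·m·s⁻³·A⁻¹
  307 V/m:  V·m⁻¹ = J·C⁻¹·m⁻¹ = kg·m·s⁻³·A⁻¹
Both are kg·m·s⁻³·A⁻¹, so they have the same dimensions and can be added.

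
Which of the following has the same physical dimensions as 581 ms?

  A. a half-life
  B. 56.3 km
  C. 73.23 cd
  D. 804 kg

A.

Reference: s.
Each option:
  A. [half-life] = s  ← same
  B. m
  C. cd
  D. kg
Only A. matches s.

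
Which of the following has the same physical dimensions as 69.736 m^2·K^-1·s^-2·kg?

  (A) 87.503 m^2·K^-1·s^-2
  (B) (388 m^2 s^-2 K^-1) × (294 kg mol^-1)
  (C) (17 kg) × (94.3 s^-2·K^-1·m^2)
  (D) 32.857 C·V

Reference: kg·m²·s⁻²·K⁻¹.
Each option:
  (A) m²·s⁻²·K⁻¹
  (B) [m²·s⁻²·K⁻¹] · [kg·mol⁻¹] = kg·m²·s⁻²·K⁻¹·mol⁻¹
  (C) [kg] · [m²·s⁻²·K⁻¹] = kg·m²·s⁻²·K⁻¹  ← same
  (D) C·V = s·A·J·C⁻¹ = kg·m²·s⁻²
Only (C) matches kg·m²·s⁻²·K⁻¹.

(C)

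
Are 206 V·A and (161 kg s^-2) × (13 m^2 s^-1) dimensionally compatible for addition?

Yes

Dimensions:
  206 V·A:  V·A = J·C⁻¹·A = kg·m²·s⁻³
  (161 kg s^-2) × (13 m^2 s^-1):  [kg·s⁻²] · [m²·s⁻¹] = kg·m²·s⁻³
Both are kg·m²·s⁻³, so they have the same dimensions and can be added.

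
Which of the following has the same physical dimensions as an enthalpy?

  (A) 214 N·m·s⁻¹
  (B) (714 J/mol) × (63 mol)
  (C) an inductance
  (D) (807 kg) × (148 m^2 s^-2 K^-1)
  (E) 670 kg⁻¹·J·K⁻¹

(B)

Reference: [enthalpy] = kg·m²·s⁻².
Each option:
  (A) N·m·s⁻¹ = kg·m·s⁻²·m·s⁻¹ = kg·m²·s⁻³
  (B) [kg·m²·s⁻²·mol⁻¹] · [mol] = kg·m²·s⁻²  ← same
  (C) [inductance] = kg·m²·s⁻²·A⁻²
  (D) [kg] · [m²·s⁻²·K⁻¹] = kg·m²·s⁻²·K⁻¹
  (E) J·kg⁻¹·K⁻¹ = N·m·kg⁻¹·K⁻¹ = m²·s⁻²·K⁻¹
Only (B) matches kg·m²·s⁻².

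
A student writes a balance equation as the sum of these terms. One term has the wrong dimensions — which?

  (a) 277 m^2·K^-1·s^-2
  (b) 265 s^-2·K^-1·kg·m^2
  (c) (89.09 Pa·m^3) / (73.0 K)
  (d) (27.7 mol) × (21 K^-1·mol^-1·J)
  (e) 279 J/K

(a)

Reduce each to base SI dimensions:
  (a) m²·s⁻²·K⁻¹
  (b) kg·m²·s⁻²·K⁻¹
  (c) [kg·m²·s⁻²] / [K] = kg·m²·s⁻²·K⁻¹
  (d) [mol] · [kg·m²·s⁻²·K⁻¹·mol⁻¹] = kg·m²·s⁻²·K⁻¹
  (e) J·K⁻¹ = N·m·K⁻¹ = kg·m²·s⁻²·K⁻¹
All reduce to kg·m²·s⁻²·K⁻¹ except (a), which is m²·s⁻²·K⁻¹.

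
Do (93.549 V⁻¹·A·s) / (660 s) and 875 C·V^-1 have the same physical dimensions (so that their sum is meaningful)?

Expand each in SI base units:
  (93.549 V⁻¹·A·s) / (660 s):  [kg⁻¹·m⁻²·s⁴·A²] / [s] = kg⁻¹·m⁻²·s³·A²
  875 C·V^-1:  C·V⁻¹ = s·A·(J·C⁻¹)⁻¹ = kg⁻¹·m⁻²·s⁴·A²
kg⁻¹·m⁻²·s³·A² ≠ kg⁻¹·m⁻²·s⁴·A², so they cannot be added.

No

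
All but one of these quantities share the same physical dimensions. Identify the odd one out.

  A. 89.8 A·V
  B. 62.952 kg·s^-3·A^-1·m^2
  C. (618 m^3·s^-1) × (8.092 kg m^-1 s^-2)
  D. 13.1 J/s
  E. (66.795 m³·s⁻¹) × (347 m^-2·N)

Work out the base dimensions of each:
  A. V·A = J·C⁻¹·A = kg·m²·s⁻³
  B. kg·m²·s⁻³·A⁻¹
  C. [m³·s⁻¹] · [kg·m⁻¹·s⁻²] = kg·m²·s⁻³
  D. J·s⁻¹ = N·m·s⁻¹ = kg·m²·s⁻³
  E. [m³·s⁻¹] · [kg·m⁻¹·s⁻²] = kg·m²·s⁻³
All reduce to kg·m²·s⁻³ except B., which is kg·m²·s⁻³·A⁻¹.

B.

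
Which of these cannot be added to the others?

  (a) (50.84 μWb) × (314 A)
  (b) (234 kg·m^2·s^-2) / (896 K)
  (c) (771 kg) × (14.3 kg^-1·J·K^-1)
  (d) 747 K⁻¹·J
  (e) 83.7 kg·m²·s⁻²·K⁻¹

Dimensions:
  (a) [kg·m²·s⁻²·A⁻¹] · [A] = kg·m²·s⁻²
  (b) [kg·m²·s⁻²] / [K] = kg·m²·s⁻²·K⁻¹
  (c) [kg] · [m²·s⁻²·K⁻¹] = kg·m²·s⁻²·K⁻¹
  (d) J·K⁻¹ = N·m·K⁻¹ = kg·m²·s⁻²·K⁻¹
  (e) kg·m²·s⁻²·K⁻¹
All reduce to kg·m²·s⁻²·K⁻¹ except (a), which is kg·m²·s⁻².

(a)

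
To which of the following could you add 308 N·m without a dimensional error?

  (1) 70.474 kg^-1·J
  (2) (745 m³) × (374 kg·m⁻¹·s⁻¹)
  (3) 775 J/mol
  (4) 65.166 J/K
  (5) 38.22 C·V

(5)

Reference: N·m = kg·m·s⁻²·m = kg·m²·s⁻².
Each option:
  (1) J·kg⁻¹ = N·m·kg⁻¹ = m²·s⁻²
  (2) [m³] · [kg·m⁻¹·s⁻¹] = kg·m²·s⁻¹
  (3) J·mol⁻¹ = N·m·mol⁻¹ = kg·m²·s⁻²·mol⁻¹
  (4) J·K⁻¹ = N·m·K⁻¹ = kg·m²·s⁻²·K⁻¹
  (5) C·V = s·A·J·C⁻¹ = kg·m²·s⁻²  ← same
Only (5) matches kg·m²·s⁻².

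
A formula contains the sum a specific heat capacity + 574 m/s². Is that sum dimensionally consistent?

No

Work out the base dimensions of each:
  a specific heat capacity:  [specific heat capacity] = m²·s⁻²·K⁻¹
  574 m/s²:  m·s⁻²
m²·s⁻²·K⁻¹ ≠ m·s⁻², so they cannot be added.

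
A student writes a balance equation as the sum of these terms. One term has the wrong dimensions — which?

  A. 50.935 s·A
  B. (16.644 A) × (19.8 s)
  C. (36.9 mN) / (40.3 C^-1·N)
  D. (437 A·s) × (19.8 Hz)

D.

In SI base units:
  A. A·s = s·A
  B. [A] · [s] = s·A
  C. [kg·m·s⁻²] / [kg·m·s⁻³·A⁻¹] = s·A
  D. [s·A] · [s⁻¹] = A
All reduce to s·A except D., which is A.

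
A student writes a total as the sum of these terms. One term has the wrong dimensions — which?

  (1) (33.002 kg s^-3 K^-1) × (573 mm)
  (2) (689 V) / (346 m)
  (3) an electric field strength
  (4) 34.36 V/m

Reduce each to base SI dimensions:
  (1) [kg·s⁻³·K⁻¹] · [m] = kg·m·s⁻³·K⁻¹
  (2) [kg·m²·s⁻³·A⁻¹] / [m] = kg·m·s⁻³·A⁻¹
  (3) [electric field strength] = kg·m·s⁻³·A⁻¹
  (4) V·m⁻¹ = J·C⁻¹·m⁻¹ = kg·m·s⁻³·A⁻¹
All reduce to kg·m·s⁻³·A⁻¹ except (1), which is kg·m·s⁻³·K⁻¹.

(1)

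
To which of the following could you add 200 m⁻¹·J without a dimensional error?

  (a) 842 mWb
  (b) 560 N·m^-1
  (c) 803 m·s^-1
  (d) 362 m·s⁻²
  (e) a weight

(e)

Reference: J·m⁻¹ = N·m·m⁻¹ = kg·m·s⁻².
Each option:
  (a) Wb = V·s = kg·m²·s⁻²·A⁻¹
  (b) N·m⁻¹ = kg·m·s⁻²·m⁻¹ = kg·s⁻²
  (c) m·s⁻¹
  (d) m·s⁻²
  (e) [weight] = kg·m·s⁻²  ← same
Only (e) matches kg·m·s⁻².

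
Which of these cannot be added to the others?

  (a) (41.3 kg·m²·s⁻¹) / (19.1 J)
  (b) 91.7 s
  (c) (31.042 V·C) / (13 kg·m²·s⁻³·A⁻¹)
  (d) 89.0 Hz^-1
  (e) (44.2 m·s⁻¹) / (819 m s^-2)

(c)

In SI base units:
  (a) [kg·m²·s⁻¹] / [kg·m²·s⁻²] = s
  (b) s
  (c) [kg·m²·s⁻²] / [kg·m²·s⁻³·A⁻¹] = s·A
  (d) Hz⁻¹ = (s⁻¹)⁻¹ = s
  (e) [m·s⁻¹] / [m·s⁻²] = s
All reduce to s except (c), which is s·A.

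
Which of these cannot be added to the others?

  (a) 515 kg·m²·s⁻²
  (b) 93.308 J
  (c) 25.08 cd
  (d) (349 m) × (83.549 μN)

(c)

Expand each in SI base units:
  (a) kg·m²·s⁻²
  (b) J = N·m = kg·m²·s⁻²
  (c) cd
  (d) [m] · [kg·m·s⁻²] = kg·m²·s⁻²
All reduce to kg·m²·s⁻² except (c), which is cd.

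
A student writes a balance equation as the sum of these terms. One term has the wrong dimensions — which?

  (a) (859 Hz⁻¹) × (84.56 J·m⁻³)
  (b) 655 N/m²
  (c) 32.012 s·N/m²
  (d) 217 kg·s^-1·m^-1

(b)

In SI base units:
  (a) [s] · [kg·m⁻¹·s⁻²] = kg·m⁻¹·s⁻¹
  (b) N·m⁻² = kg·m·s⁻²·m⁻² = kg·m⁻¹·s⁻²
  (c) N·s·m⁻² = kg·m·s⁻²·s·m⁻² = kg·m⁻¹·s⁻¹
  (d) kg·m⁻¹·s⁻¹
All reduce to kg·m⁻¹·s⁻¹ except (b), which is kg·m⁻¹·s⁻².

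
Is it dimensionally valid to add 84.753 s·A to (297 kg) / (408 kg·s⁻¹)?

No

Dimensions:
  84.753 s·A:  A·s = s·A
  (297 kg) / (408 kg·s⁻¹):  [kg] / [kg·s⁻¹] = s
s·A ≠ s, so they cannot be added.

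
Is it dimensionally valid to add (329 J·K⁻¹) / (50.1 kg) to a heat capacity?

Expand each in SI base units:
  (329 J·K⁻¹) / (50.1 kg):  [kg·m²·s⁻²·K⁻¹] / [kg] = m²·s⁻²·K⁻¹
  a heat capacity:  [heat capacity] = kg·m²·s⁻²·K⁻¹
m²·s⁻²·K⁻¹ ≠ kg·m²·s⁻²·K⁻¹, so they cannot be added.

No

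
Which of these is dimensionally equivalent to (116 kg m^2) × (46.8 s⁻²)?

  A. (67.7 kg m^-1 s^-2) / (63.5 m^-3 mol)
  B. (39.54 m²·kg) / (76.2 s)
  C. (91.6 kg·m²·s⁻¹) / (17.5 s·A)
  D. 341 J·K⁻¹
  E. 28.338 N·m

E.

Reference: [kg·m²] · [s⁻²] = kg·m²·s⁻².
Each option:
  A. [kg·m⁻¹·s⁻²] / [m⁻³·mol] = kg·m²·s⁻²·mol⁻¹
  B. [kg·m²] / [s] = kg·m²·s⁻¹
  C. [kg·m²·s⁻¹] / [s·A] = kg·m²·s⁻²·A⁻¹
  D. J·K⁻¹ = N·m·K⁻¹ = kg·m²·s⁻²·K⁻¹
  E. N·m = kg·m·s⁻²·m = kg·m²·s⁻²  ← same
Only E. matches kg·m²·s⁻².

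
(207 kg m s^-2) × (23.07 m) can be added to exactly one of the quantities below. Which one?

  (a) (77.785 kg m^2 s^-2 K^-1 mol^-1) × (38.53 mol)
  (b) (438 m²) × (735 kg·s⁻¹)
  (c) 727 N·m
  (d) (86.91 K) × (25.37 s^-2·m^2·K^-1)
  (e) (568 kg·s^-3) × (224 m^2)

(c)

Reference: [kg·m·s⁻²] · [m] = kg·m²·s⁻².
Each option:
  (a) [kg·m²·s⁻²·K⁻¹·mol⁻¹] · [mol] = kg·m²·s⁻²·K⁻¹
  (b) [m²] · [kg·s⁻¹] = kg·m²·s⁻¹
  (c) N·m = kg·m·s⁻²·m = kg·m²·s⁻²  ← same
  (d) [K] · [m²·s⁻²·K⁻¹] = m²·s⁻²
  (e) [kg·s⁻³] · [m²] = kg·m²·s⁻³
Only (c) matches kg·m²·s⁻².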